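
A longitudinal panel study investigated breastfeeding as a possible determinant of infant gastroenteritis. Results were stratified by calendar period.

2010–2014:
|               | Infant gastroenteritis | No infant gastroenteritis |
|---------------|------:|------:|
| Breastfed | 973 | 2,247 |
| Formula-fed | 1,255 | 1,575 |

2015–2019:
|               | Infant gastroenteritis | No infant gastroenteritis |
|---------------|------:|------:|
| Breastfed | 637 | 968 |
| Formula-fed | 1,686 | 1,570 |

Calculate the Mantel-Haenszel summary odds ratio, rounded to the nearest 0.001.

0.572

OR_MH = Σ(aᵢdᵢ/nᵢ) / Σ(bᵢcᵢ/nᵢ), where nᵢ is the stratum total.
Stratum 1 (2010–2014): n = 6050; a·d/n = 973·1575/6050 = 253.3017; b·c/n = 2247·1255/6050 = 466.1132
Stratum 2 (2015–2019): n = 4861; a·d/n = 637·1570/4861 = 205.7375; b·c/n = 968·1686/4861 = 335.7433
OR_MH = (253.3017 + 205.7375) / (466.1132 + 335.7433) = 459.0392 / 801.8565 = 0.57247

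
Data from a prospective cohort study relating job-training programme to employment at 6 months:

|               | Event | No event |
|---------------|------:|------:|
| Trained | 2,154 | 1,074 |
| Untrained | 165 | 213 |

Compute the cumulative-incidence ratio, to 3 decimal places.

1.529

Cells: a = 2154, b = 1074, c = 165, d = 213.
Risk in exposed = 2154/3228 = 0.66729; risk in unexposed = 165/378 = 0.43651.
RR = 0.66729 / 0.43651 = 1.52869
The risk among the exposed is 1.53 times that among the unexposed.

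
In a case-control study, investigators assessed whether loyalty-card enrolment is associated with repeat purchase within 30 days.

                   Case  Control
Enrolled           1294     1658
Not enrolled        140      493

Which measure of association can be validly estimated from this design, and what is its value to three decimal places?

Cells: a = 1294, b = 1658, c = 140, d = 493.
This is a case-control study: participants were sampled on outcome status, so risks in the source population cannot be estimated directly — relative risk is not valid here. The odds ratio is the appropriate measure.
OR = (a·d)/(b·c) = (1294 × 493) / (1658 × 140) = 637942 / 232120 = 2.74833

2.748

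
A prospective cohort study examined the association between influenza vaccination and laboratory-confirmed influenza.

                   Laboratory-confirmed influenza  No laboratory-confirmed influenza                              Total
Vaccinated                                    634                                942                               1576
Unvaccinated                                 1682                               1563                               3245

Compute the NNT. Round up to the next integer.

9

Risk in treated group = 634/1576 = 0.40228; risk in control = 1682/3245 = 0.51834.
Absolute risk reduction = 0.51834 − 0.40228 = 0.11605
NNT = 1 / ARR = 1 / 0.11605 = 8.617 → round up → 9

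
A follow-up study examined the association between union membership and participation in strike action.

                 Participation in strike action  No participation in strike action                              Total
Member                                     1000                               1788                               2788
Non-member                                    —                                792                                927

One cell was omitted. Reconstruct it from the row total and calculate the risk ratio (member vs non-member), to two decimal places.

The missing cell is in the unexposed row: 927 − 792 = 135.
So a = 1000, b = 1788, c = 135, d = 792.
RR = [a/(a+b)] / [c/(c+d)] = (1000/2788) / (135/927) = 0.35868/0.14563 = 2.46294

2.46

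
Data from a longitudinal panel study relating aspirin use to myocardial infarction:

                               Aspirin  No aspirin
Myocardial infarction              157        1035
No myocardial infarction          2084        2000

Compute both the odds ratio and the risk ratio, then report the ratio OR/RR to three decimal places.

Reading the table with exposure as columns: a = 157 (Aspirin, case), b = 2084 (Aspirin, non-case), c = 1035 (No aspirin, case), d = 2000.
OR = (157·2000)/(2084·1035) = 314000/2156940 = 0.14558
Risk in exposed = 157/2241 = 0.07006; risk in unexposed = 1035/3035 = 0.34102; RR = 0.20544
OR/RR = 0.14558 / 0.20544 = 0.70862
The outcome is not rare, so the OR lies further from 1 than the RR.

0.709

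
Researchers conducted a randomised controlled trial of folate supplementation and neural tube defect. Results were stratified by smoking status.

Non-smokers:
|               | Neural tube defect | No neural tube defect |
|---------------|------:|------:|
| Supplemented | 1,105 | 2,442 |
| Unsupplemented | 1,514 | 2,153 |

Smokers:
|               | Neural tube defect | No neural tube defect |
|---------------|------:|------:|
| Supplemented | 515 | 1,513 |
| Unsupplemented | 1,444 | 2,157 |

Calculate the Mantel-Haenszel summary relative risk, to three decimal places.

RR_MH = Σ(aᵢ·n₀ᵢ/nᵢ) / Σ(cᵢ·n₁ᵢ/nᵢ), with n₁ᵢ = aᵢ+bᵢ (exposed), n₀ᵢ = cᵢ+dᵢ (unexposed), nᵢ = n₁ᵢ+n₀ᵢ.
Stratum 1 (Non-smokers): n₁ = 3547, n₀ = 3667, n = 7214; a·n₀/n = 1105·3667/7214 = 561.6905; c·n₁/n = 1514·3547/7214 = 744.4078
Stratum 2 (Smokers): n₁ = 2028, n₀ = 3601, n = 5629; a·n₀/n = 515·3601/5629 = 329.4573; c·n₁/n = 1444·2028/5629 = 520.2402
RR_MH = (561.6905 + 329.4573) / (744.4078 + 520.2402) = 891.1477 / 1264.6480 = 0.70466

0.705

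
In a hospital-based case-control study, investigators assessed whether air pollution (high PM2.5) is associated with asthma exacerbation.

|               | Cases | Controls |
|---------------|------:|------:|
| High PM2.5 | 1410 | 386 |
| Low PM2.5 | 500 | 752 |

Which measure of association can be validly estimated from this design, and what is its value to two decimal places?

5.49

Cells: a = 1410, b = 386, c = 500, d = 752.
This is a hospital-based case-control study: participants were sampled on outcome status, so risks in the source population cannot be estimated directly — relative risk is not valid here. The odds ratio is the appropriate measure.
OR = (a·d)/(b·c) = (1410 × 752) / (386 × 500) = 1060320 / 193000 = 5.49389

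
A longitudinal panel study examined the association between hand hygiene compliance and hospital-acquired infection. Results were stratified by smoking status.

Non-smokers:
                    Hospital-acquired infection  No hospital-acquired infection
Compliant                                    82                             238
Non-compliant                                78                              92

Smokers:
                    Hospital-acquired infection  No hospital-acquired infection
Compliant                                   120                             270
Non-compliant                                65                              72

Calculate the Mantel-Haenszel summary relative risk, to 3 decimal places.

0.602

RR_MH = Σ(aᵢ·n₀ᵢ/nᵢ) / Σ(cᵢ·n₁ᵢ/nᵢ), with n₁ᵢ = aᵢ+bᵢ (exposed), n₀ᵢ = cᵢ+dᵢ (unexposed), nᵢ = n₁ᵢ+n₀ᵢ.
Stratum 1 (Non-smokers): n₁ = 320, n₀ = 170, n = 490; a·n₀/n = 82·170/490 = 28.4490; c·n₁/n = 78·320/490 = 50.9388
Stratum 2 (Smokers): n₁ = 390, n₀ = 137, n = 527; a·n₀/n = 120·137/527 = 31.1954; c·n₁/n = 65·390/527 = 48.1025
RR_MH = (28.4490 + 31.1954) / (50.9388 + 48.1025) = 59.6444 / 99.0412 = 0.60222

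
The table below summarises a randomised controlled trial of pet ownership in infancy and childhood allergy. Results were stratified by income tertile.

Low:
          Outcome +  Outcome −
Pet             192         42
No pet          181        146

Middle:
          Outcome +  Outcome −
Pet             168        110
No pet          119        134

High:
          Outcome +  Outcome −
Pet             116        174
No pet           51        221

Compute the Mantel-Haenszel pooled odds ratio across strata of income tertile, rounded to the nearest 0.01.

OR_MH = Σ(aᵢdᵢ/nᵢ) / Σ(bᵢcᵢ/nᵢ), where nᵢ is the stratum total.
Stratum 1 (Low): n = 561; a·d/n = 192·146/561 = 49.9679; b·c/n = 42·181/561 = 13.5508
Stratum 2 (Middle): n = 531; a·d/n = 168·134/531 = 42.3955; b·c/n = 110·119/531 = 24.6516
Stratum 3 (High): n = 562; a·d/n = 116·221/562 = 45.6157; b·c/n = 174·51/562 = 15.7900
OR_MH = (49.9679 + 42.3955 + 45.6157) / (13.5508 + 24.6516 + 15.7900) = 137.9791 / 53.9924 = 2.55553

2.56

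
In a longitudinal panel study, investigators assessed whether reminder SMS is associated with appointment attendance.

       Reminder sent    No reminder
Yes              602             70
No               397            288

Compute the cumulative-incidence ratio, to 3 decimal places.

3.082

Reading the table with exposure as columns: a = 602 (Reminder sent, case), b = 397 (Reminder sent, non-case), c = 70 (No reminder, case), d = 288.
Risk in exposed = 602/999 = 0.60260; risk in unexposed = 70/358 = 0.19553.
RR = 0.60260 / 0.19553 = 3.08188
The risk among the exposed is 3.08 times that among the unexposed.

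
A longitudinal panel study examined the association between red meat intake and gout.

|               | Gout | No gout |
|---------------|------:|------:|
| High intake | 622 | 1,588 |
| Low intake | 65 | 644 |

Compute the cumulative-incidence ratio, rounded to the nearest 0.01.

Cells: a = 622, b = 1588, c = 65, d = 644.
Risk in exposed = 622/2210 = 0.28145; risk in unexposed = 65/709 = 0.09168.
RR = 0.28145 / 0.09168 = 3.06995
The risk among the exposed is 3.07 times that among the unexposed.

3.07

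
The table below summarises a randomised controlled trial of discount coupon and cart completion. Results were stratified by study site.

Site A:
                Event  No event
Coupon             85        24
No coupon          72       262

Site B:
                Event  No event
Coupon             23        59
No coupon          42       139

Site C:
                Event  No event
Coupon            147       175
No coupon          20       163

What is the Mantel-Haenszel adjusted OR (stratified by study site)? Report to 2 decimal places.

5.42

OR_MH = Σ(aᵢdᵢ/nᵢ) / Σ(bᵢcᵢ/nᵢ), where nᵢ is the stratum total.
Stratum 1 (Site A): n = 443; a·d/n = 85·262/443 = 50.2709; b·c/n = 24·72/443 = 3.9007
Stratum 2 (Site B): n = 263; a·d/n = 23·139/263 = 12.1559; b·c/n = 59·42/263 = 9.4221
Stratum 3 (Site C): n = 505; a·d/n = 147·163/505 = 47.4475; b·c/n = 175·20/505 = 6.9307
OR_MH = (50.2709 + 12.1559 + 47.4475) / (3.9007 + 9.4221 + 6.9307) = 109.8743 / 20.2534 = 5.42497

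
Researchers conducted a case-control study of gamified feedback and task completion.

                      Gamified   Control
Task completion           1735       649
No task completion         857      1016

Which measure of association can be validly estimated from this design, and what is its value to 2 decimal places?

3.17

Reading the table with exposure as columns: a = 1735 (Gamified, case), b = 857 (Gamified, non-case), c = 649 (Control, case), d = 1016.
This is a case-control study: participants were sampled on outcome status, so risks in the source population cannot be estimated directly — relative risk is not valid here. The odds ratio is the appropriate measure.
OR = (a·d)/(b·c) = (1735 × 1016) / (857 × 649) = 1762760 / 556193 = 3.16933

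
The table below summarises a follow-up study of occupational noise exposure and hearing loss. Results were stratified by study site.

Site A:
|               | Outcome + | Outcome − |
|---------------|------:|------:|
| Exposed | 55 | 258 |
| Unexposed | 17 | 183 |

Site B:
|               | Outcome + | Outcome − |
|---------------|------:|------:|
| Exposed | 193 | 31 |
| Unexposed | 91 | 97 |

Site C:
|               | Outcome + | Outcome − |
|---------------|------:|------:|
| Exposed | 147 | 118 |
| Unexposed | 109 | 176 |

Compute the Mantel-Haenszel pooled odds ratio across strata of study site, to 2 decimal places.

OR_MH = Σ(aᵢdᵢ/nᵢ) / Σ(bᵢcᵢ/nᵢ), where nᵢ is the stratum total.
Stratum 1 (Site A): n = 513; a·d/n = 55·183/513 = 19.6199; b·c/n = 258·17/513 = 8.5497
Stratum 2 (Site B): n = 412; a·d/n = 193·97/412 = 45.4393; b·c/n = 31·91/412 = 6.8471
Stratum 3 (Site C): n = 550; a·d/n = 147·176/550 = 47.0400; b·c/n = 118·109/550 = 23.3855
OR_MH = (19.6199 + 45.4393 + 47.0400) / (8.5497 + 6.8471 + 23.3855) = 112.0992 / 38.7822 = 2.89048

2.89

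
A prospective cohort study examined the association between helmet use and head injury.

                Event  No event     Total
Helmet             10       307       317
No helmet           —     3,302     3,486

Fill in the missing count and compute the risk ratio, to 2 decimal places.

0.60

The missing cell is in the unexposed row: 3486 − 3302 = 184.
So a = 10, b = 307, c = 184, d = 3302.
RR = [a/(a+b)] / [c/(c+d)] = (10/317) / (184/3486) = 0.03155/0.05278 = 0.59765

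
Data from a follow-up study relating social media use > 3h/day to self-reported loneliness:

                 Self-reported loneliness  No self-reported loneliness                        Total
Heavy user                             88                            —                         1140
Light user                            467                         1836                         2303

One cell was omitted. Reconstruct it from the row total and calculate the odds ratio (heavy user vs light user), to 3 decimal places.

The missing cell is in the exposed row: 1140 − 88 = 1052.
So a = 88, b = 1052, c = 467, d = 1836.
OR = (a·d)/(b·c) = (88 × 1836) / (1052 × 467) = 161568 / 491284 = 0.32887

0.329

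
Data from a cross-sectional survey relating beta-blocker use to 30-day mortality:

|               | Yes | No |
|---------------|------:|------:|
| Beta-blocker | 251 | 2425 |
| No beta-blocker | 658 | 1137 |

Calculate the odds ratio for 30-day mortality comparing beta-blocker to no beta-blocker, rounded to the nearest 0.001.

0.179

Cells: a = 251, b = 2425, c = 658, d = 1137.
OR = (a·d)/(b·c) = (251 × 1137) / (2425 × 658) = 285387 / 1595650 = 0.17885
Exposure is associated with lower odds of 30-day mortality (OR = 0.18 < 1).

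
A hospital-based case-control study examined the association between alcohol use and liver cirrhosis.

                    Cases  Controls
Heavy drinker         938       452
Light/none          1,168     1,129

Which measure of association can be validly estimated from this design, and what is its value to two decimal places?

Cells: a = 938, b = 452, c = 1168, d = 1129.
This is a hospital-based case-control study: participants were sampled on outcome status, so risks in the source population cannot be estimated directly — relative risk is not valid here. The odds ratio is the appropriate measure.
OR = (a·d)/(b·c) = (938 × 1129) / (452 × 1168) = 1059002 / 527936 = 2.00593

2.01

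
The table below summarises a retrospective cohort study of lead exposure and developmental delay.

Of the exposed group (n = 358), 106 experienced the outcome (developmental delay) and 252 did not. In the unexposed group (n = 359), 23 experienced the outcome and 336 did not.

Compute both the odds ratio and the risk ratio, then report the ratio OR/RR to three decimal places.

1.330

From the description: a = 106, b = 252, c = 23, d = 336.
OR = (106·336)/(252·23) = 35616/5796 = 6.14493
Risk in exposed = 106/358 = 0.29609; risk in unexposed = 23/359 = 0.06407; RR = 4.62157
OR/RR = 6.14493 / 4.62157 = 1.32962
The outcome is not rare, so the OR lies further from 1 than the RR.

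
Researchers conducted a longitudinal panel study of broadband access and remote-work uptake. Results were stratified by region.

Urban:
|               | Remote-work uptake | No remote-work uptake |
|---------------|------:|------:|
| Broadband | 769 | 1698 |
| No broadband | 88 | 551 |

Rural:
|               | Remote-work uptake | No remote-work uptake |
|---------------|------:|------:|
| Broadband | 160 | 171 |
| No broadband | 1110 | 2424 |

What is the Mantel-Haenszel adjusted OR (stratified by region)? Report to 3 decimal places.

2.435

OR_MH = Σ(aᵢdᵢ/nᵢ) / Σ(bᵢcᵢ/nᵢ), where nᵢ is the stratum total.
Stratum 1 (Urban): n = 3106; a·d/n = 769·551/3106 = 136.4195; b·c/n = 1698·88/3106 = 48.1082
Stratum 2 (Rural): n = 3865; a·d/n = 160·2424/3865 = 100.3467; b·c/n = 171·1110/3865 = 49.1100
OR_MH = (136.4195 + 100.3467) / (48.1082 + 49.1100) = 236.7662 / 97.2181 = 2.43541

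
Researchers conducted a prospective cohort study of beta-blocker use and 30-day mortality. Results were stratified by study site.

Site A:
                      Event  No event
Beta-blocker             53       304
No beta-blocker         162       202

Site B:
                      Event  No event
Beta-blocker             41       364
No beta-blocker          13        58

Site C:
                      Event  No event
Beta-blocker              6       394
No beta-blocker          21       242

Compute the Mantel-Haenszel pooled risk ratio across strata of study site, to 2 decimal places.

0.34

RR_MH = Σ(aᵢ·n₀ᵢ/nᵢ) / Σ(cᵢ·n₁ᵢ/nᵢ), with n₁ᵢ = aᵢ+bᵢ (exposed), n₀ᵢ = cᵢ+dᵢ (unexposed), nᵢ = n₁ᵢ+n₀ᵢ.
Stratum 1 (Site A): n₁ = 357, n₀ = 364, n = 721; a·n₀/n = 53·364/721 = 26.7573; c·n₁/n = 162·357/721 = 80.2136
Stratum 2 (Site B): n₁ = 405, n₀ = 71, n = 476; a·n₀/n = 41·71/476 = 6.1155; c·n₁/n = 13·405/476 = 11.0609
Stratum 3 (Site C): n₁ = 400, n₀ = 263, n = 663; a·n₀/n = 6·263/663 = 2.3801; c·n₁/n = 21·400/663 = 12.6697
RR_MH = (26.7573 + 6.1155 + 2.3801) / (80.2136 + 11.0609 + 12.6697) = 35.2529 / 103.9442 = 0.33915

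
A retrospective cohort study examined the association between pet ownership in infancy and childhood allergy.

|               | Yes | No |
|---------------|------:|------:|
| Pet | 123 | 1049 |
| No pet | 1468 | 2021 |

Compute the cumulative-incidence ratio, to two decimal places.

Cells: a = 123, b = 1049, c = 1468, d = 2021.
Risk in exposed = 123/1172 = 0.10495; risk in unexposed = 1468/3489 = 0.42075.
RR = 0.10495 / 0.42075 = 0.24943
The risk is 75% lower among the exposed than among the unexposed.

0.25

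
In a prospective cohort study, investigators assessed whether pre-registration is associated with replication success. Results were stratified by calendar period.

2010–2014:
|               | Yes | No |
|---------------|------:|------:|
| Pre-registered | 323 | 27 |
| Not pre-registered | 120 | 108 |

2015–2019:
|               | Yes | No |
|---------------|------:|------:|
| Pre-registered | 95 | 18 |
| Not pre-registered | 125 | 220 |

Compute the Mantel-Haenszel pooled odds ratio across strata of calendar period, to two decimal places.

10.08

OR_MH = Σ(aᵢdᵢ/nᵢ) / Σ(bᵢcᵢ/nᵢ), where nᵢ is the stratum total.
Stratum 1 (2010–2014): n = 578; a·d/n = 323·108/578 = 60.3529; b·c/n = 27·120/578 = 5.6055
Stratum 2 (2015–2019): n = 458; a·d/n = 95·220/458 = 45.6332; b·c/n = 18·125/458 = 4.9127
OR_MH = (60.3529 + 45.6332) / (5.6055 + 4.9127) = 105.9861 / 10.5182 = 10.07645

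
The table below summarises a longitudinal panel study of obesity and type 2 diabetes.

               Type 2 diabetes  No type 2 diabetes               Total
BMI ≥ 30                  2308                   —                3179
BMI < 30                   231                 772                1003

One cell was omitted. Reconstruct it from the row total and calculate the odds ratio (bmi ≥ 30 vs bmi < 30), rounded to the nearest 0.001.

The missing cell is in the exposed row: 3179 − 2308 = 871.
So a = 2308, b = 871, c = 231, d = 772.
OR = (a·d)/(b·c) = (2308 × 772) / (871 × 231) = 1781776 / 201201 = 8.85570

8.856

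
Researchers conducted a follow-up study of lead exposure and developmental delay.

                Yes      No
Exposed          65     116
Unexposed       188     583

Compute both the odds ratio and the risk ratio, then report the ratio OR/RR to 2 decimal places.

Cells: a = 65, b = 116, c = 188, d = 583.
OR = (65·583)/(116·188) = 37895/21808 = 1.73767
Risk in exposed = 65/181 = 0.35912; risk in unexposed = 188/771 = 0.24384; RR = 1.47276
OR/RR = 1.73767 / 1.47276 = 1.17987
The outcome is not rare, so the OR lies further from 1 than the RR.

1.18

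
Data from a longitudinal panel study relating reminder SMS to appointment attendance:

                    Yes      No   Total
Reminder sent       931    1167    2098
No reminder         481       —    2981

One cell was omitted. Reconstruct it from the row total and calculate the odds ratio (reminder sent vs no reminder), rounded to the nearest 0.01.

The missing cell is in the unexposed row: 2981 − 481 = 2500.
So a = 931, b = 1167, c = 481, d = 2500.
OR = (a·d)/(b·c) = (931 × 2500) / (1167 × 481) = 2327500 / 561327 = 4.14642

4.15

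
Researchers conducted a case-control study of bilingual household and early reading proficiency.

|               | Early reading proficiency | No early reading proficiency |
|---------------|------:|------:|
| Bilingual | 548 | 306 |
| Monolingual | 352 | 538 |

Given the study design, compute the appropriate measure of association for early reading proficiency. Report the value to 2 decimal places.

Cells: a = 548, b = 306, c = 352, d = 538.
This is a case-control study: participants were sampled on outcome status, so risks in the source population cannot be estimated directly — relative risk is not valid here. The odds ratio is the appropriate measure.
OR = (a·d)/(b·c) = (548 × 538) / (306 × 352) = 294824 / 107712 = 2.73715

2.74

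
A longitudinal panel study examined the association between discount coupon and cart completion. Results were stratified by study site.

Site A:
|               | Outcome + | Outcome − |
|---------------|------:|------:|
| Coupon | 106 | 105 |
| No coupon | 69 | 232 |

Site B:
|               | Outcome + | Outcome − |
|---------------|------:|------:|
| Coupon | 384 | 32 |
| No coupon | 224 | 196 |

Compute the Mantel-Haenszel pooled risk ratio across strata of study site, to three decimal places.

RR_MH = Σ(aᵢ·n₀ᵢ/nᵢ) / Σ(cᵢ·n₁ᵢ/nᵢ), with n₁ᵢ = aᵢ+bᵢ (exposed), n₀ᵢ = cᵢ+dᵢ (unexposed), nᵢ = n₁ᵢ+n₀ᵢ.
Stratum 1 (Site A): n₁ = 211, n₀ = 301, n = 512; a·n₀/n = 106·301/512 = 62.3164; c·n₁/n = 69·211/512 = 28.4355
Stratum 2 (Site B): n₁ = 416, n₀ = 420, n = 836; a·n₀/n = 384·420/836 = 192.9187; c·n₁/n = 224·416/836 = 111.4641
RR_MH = (62.3164 + 192.9187) / (28.4355 + 111.4641) = 255.2351 / 139.8997 = 1.82442

1.824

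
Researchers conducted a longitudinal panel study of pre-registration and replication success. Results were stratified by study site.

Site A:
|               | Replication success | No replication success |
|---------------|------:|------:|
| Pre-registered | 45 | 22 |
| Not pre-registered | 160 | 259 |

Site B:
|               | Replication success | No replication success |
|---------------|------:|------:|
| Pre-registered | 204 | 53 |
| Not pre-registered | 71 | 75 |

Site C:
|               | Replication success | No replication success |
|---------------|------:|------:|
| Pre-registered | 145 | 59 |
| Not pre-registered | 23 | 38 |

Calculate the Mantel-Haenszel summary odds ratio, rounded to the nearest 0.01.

OR_MH = Σ(aᵢdᵢ/nᵢ) / Σ(bᵢcᵢ/nᵢ), where nᵢ is the stratum total.
Stratum 1 (Site A): n = 486; a·d/n = 45·259/486 = 23.9815; b·c/n = 22·160/486 = 7.2428
Stratum 2 (Site B): n = 403; a·d/n = 204·75/403 = 37.9653; b·c/n = 53·71/403 = 9.3375
Stratum 3 (Site C): n = 265; a·d/n = 145·38/265 = 20.7925; b·c/n = 59·23/265 = 5.1208
OR_MH = (23.9815 + 37.9653 + 20.7925) / (7.2428 + 9.3375 + 5.1208) = 82.7392 / 21.7010 = 3.81269

3.81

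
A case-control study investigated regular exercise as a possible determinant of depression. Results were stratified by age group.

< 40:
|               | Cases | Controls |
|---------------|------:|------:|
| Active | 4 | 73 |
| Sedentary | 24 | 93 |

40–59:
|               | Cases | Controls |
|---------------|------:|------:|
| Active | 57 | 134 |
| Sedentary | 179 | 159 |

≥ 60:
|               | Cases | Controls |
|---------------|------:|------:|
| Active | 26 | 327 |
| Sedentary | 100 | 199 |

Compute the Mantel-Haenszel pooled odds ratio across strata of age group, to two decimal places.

0.26

OR_MH = Σ(aᵢdᵢ/nᵢ) / Σ(bᵢcᵢ/nᵢ), where nᵢ is the stratum total.
Stratum 1 (< 40): n = 194; a·d/n = 4·93/194 = 1.9175; b·c/n = 73·24/194 = 9.0309
Stratum 2 (40–59): n = 529; a·d/n = 57·159/529 = 17.1323; b·c/n = 134·179/529 = 45.3422
Stratum 3 (≥ 60): n = 652; a·d/n = 26·199/652 = 7.9356; b·c/n = 327·100/652 = 50.1534
OR_MH = (1.9175 + 17.1323 + 7.9356) / (9.0309 + 45.3422 + 50.1534) = 26.9854 / 104.5265 = 0.25817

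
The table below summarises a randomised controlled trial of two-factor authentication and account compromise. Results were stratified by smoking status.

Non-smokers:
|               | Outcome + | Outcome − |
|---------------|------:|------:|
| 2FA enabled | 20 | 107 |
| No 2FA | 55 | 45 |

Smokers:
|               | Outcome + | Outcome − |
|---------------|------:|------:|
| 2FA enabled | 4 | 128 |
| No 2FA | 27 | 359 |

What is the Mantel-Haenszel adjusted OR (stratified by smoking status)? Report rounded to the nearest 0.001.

0.207

OR_MH = Σ(aᵢdᵢ/nᵢ) / Σ(bᵢcᵢ/nᵢ), where nᵢ is the stratum total.
Stratum 1 (Non-smokers): n = 227; a·d/n = 20·45/227 = 3.9648; b·c/n = 107·55/227 = 25.9251
Stratum 2 (Smokers): n = 518; a·d/n = 4·359/518 = 2.7722; b·c/n = 128·27/518 = 6.6718
OR_MH = (3.9648 + 2.7722) / (25.9251 + 6.6718) = 6.7370 / 32.5969 = 0.20667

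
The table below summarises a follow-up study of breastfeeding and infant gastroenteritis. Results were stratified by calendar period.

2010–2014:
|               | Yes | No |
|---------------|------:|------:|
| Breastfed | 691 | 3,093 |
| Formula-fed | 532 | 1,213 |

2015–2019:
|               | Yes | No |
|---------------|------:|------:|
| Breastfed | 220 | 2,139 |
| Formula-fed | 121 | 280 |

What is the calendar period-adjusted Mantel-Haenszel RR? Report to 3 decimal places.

0.535

RR_MH = Σ(aᵢ·n₀ᵢ/nᵢ) / Σ(cᵢ·n₁ᵢ/nᵢ), with n₁ᵢ = aᵢ+bᵢ (exposed), n₀ᵢ = cᵢ+dᵢ (unexposed), nᵢ = n₁ᵢ+n₀ᵢ.
Stratum 1 (2010–2014): n₁ = 3784, n₀ = 1745, n = 5529; a·n₀/n = 691·1745/5529 = 218.0855; c·n₁/n = 532·3784/5529 = 364.0962
Stratum 2 (2015–2019): n₁ = 2359, n₀ = 401, n = 2760; a·n₀/n = 220·401/2760 = 31.9638; c·n₁/n = 121·2359/2760 = 103.4199
RR_MH = (218.0855 + 31.9638) / (364.0962 + 103.4199) = 250.0493 / 467.5161 = 0.53485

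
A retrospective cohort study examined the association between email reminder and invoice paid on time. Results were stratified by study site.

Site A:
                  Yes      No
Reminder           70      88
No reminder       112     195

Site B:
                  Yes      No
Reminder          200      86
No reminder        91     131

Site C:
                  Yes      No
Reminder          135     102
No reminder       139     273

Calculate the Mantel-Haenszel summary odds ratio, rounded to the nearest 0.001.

OR_MH = Σ(aᵢdᵢ/nᵢ) / Σ(bᵢcᵢ/nᵢ), where nᵢ is the stratum total.
Stratum 1 (Site A): n = 465; a·d/n = 70·195/465 = 29.3548; b·c/n = 88·112/465 = 21.1957
Stratum 2 (Site B): n = 508; a·d/n = 200·131/508 = 51.5748; b·c/n = 86·91/508 = 15.4055
Stratum 3 (Site C): n = 649; a·d/n = 135·273/649 = 56.7874; b·c/n = 102·139/649 = 21.8459
OR_MH = (29.3548 + 51.5748 + 56.7874) / (21.1957 + 15.4055 + 21.8459) = 137.7170 / 58.4471 = 2.35627

2.356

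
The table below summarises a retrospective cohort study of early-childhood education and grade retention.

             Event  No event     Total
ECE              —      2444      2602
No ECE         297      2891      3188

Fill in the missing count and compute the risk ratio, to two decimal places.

The missing cell is in the exposed row: 2602 − 2444 = 158.
So a = 158, b = 2444, c = 297, d = 2891.
RR = [a/(a+b)] / [c/(c+d)] = (158/2602) / (297/3188) = 0.06072/0.09316 = 0.65180

0.65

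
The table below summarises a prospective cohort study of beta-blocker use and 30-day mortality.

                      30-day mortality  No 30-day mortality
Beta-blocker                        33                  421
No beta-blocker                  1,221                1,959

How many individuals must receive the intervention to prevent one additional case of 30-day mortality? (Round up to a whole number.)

4

Risk in treated group = 33/454 = 0.07269; risk in control = 1221/3180 = 0.38396.
Absolute risk reduction = 0.38396 − 0.07269 = 0.31128
NNT = 1 / ARR = 1 / 0.31128 = 3.213 → round up → 4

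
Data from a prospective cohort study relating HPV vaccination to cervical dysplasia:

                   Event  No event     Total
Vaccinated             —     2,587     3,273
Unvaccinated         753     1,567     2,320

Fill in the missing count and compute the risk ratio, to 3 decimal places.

0.646

The missing cell is in the exposed row: 3273 − 2587 = 686.
So a = 686, b = 2587, c = 753, d = 1567.
RR = [a/(a+b)] / [c/(c+d)] = (686/3273) / (753/2320) = 0.20959/0.32457 = 0.64576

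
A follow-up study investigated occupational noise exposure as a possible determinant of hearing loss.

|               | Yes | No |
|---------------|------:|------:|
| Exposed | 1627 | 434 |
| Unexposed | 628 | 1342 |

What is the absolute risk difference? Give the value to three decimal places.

0.471

Cells: a = 1627, b = 434, c = 628, d = 1342.
Risk in exposed = 1627/2061 = 0.789423; risk in unexposed = 628/1970 = 0.318782.
Risk difference = 0.789423 − 0.318782 = 0.470641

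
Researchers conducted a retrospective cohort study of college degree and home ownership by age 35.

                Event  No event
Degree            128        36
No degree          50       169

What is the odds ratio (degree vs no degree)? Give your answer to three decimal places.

12.018

Cells: a = 128, b = 36, c = 50, d = 169.
OR = (a·d)/(b·c) = (128 × 169) / (36 × 50) = 21632 / 1800 = 12.01778
The odds of home ownership by age 35 are about 12.02 times as high in the degree group.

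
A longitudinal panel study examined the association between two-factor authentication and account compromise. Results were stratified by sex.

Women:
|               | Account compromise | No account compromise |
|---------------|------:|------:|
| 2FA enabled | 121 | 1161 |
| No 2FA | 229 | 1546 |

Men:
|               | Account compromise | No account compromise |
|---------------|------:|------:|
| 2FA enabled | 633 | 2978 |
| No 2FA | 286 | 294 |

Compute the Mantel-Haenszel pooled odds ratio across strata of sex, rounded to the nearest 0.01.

OR_MH = Σ(aᵢdᵢ/nᵢ) / Σ(bᵢcᵢ/nᵢ), where nᵢ is the stratum total.
Stratum 1 (Women): n = 3057; a·d/n = 121·1546/3057 = 61.1927; b·c/n = 1161·229/3057 = 86.9706
Stratum 2 (Men): n = 4191; a·d/n = 633·294/4191 = 44.4052; b·c/n = 2978·286/4191 = 203.2231
OR_MH = (61.1927 + 44.4052) / (86.9706 + 203.2231) = 105.5978 / 290.1937 = 0.36389

0.36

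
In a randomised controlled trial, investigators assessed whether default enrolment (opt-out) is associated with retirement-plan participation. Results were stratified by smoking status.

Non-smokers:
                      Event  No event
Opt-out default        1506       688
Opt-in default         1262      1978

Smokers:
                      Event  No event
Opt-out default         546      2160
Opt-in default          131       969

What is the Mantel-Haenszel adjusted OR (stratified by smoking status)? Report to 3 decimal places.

2.935

OR_MH = Σ(aᵢdᵢ/nᵢ) / Σ(bᵢcᵢ/nᵢ), where nᵢ is the stratum total.
Stratum 1 (Non-smokers): n = 5434; a·d/n = 1506·1978/5434 = 548.1907; b·c/n = 688·1262/5434 = 159.7821
Stratum 2 (Smokers): n = 3806; a·d/n = 546·969/3806 = 139.0105; b·c/n = 2160·131/3806 = 74.3458
OR_MH = (548.1907 + 139.0105) / (159.7821 + 74.3458) = 687.2012 / 234.1279 = 2.93515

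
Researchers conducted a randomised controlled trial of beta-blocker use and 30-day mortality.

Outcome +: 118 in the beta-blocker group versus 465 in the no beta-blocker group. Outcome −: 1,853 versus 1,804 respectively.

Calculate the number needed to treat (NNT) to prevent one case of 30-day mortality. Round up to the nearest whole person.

7

Risk in treated group = 118/1971 = 0.05987; risk in control = 465/2269 = 0.20494.
Absolute risk reduction = 0.20494 − 0.05987 = 0.14507
NNT = 1 / ARR = 1 / 0.14507 = 6.893 → round up → 7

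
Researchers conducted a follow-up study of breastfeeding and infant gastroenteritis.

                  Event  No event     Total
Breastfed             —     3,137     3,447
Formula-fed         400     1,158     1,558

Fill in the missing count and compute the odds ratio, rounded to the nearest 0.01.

0.29

The missing cell is in the exposed row: 3447 − 3137 = 310.
So a = 310, b = 3137, c = 400, d = 1158.
OR = (a·d)/(b·c) = (310 × 1158) / (3137 × 400) = 358980 / 1254800 = 0.28609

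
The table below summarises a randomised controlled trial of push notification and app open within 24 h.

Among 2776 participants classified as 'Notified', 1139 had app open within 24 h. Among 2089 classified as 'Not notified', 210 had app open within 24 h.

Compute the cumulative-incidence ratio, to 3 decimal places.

4.082

From the description: a = 1139, b = 1637, c = 210, d = 1879.
Risk in exposed = 1139/2776 = 0.41030; risk in unexposed = 210/2089 = 0.10053.
RR = 0.41030 / 0.10053 = 4.08153
The risk among the exposed is 4.08 times that among the unexposed.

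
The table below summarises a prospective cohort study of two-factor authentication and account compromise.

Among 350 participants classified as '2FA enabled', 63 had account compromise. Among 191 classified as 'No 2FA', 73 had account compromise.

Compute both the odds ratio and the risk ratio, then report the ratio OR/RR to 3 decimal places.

From the description: a = 63, b = 287, c = 73, d = 118.
OR = (63·118)/(287·73) = 7434/20951 = 0.35483
Risk in exposed = 63/350 = 0.18000; risk in unexposed = 73/191 = 0.38220; RR = 0.47096
OR/RR = 0.35483 / 0.47096 = 0.75342
The outcome is not rare, so the OR lies further from 1 than the RR.

0.753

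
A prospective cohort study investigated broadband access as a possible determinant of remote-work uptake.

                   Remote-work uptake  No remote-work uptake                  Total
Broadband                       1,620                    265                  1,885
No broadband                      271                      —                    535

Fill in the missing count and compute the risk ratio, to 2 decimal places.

The missing cell is in the unexposed row: 535 − 271 = 264.
So a = 1620, b = 265, c = 271, d = 264.
RR = [a/(a+b)] / [c/(c+d)] = (1620/1885) / (271/535) = 0.85942/0.50654 = 1.69663

1.70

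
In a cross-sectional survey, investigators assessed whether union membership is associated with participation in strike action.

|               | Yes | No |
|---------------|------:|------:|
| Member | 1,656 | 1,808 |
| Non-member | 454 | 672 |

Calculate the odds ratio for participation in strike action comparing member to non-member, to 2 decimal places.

Cells: a = 1656, b = 1808, c = 454, d = 672.
OR = (a·d)/(b·c) = (1656 × 672) / (1808 × 454) = 1112832 / 820832 = 1.35574
The odds of participation in strike action are about 1.36 times as high in the member group.

1.36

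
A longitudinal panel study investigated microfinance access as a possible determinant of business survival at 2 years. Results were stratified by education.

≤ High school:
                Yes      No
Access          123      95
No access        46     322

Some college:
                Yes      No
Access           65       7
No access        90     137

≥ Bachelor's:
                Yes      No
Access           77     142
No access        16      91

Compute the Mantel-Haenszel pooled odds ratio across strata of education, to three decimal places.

OR_MH = Σ(aᵢdᵢ/nᵢ) / Σ(bᵢcᵢ/nᵢ), where nᵢ is the stratum total.
Stratum 1 (≤ High school): n = 586; a·d/n = 123·322/586 = 67.5870; b·c/n = 95·46/586 = 7.4573
Stratum 2 (Some college): n = 299; a·d/n = 65·137/299 = 29.7826; b·c/n = 7·90/299 = 2.1070
Stratum 3 (≥ Bachelor's): n = 326; a·d/n = 77·91/326 = 21.4939; b·c/n = 142·16/326 = 6.9693
OR_MH = (67.5870 + 29.7826 + 21.4939) / (7.4573 + 2.1070 + 6.9693) = 118.8635 / 16.5337 = 7.18917

7.189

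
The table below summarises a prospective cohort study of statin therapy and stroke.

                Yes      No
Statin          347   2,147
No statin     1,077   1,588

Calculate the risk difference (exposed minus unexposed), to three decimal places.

-0.265

Cells: a = 347, b = 2147, c = 1077, d = 1588.
Risk in exposed = 347/2494 = 0.139134; risk in unexposed = 1077/2665 = 0.404128.
Risk difference = 0.139134 − 0.404128 = -0.264994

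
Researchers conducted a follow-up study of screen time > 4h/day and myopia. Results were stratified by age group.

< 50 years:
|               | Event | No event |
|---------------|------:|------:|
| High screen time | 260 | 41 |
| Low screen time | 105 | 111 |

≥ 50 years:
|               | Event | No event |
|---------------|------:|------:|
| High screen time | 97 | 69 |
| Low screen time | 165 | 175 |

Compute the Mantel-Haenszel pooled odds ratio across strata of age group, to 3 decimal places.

OR_MH = Σ(aᵢdᵢ/nᵢ) / Σ(bᵢcᵢ/nᵢ), where nᵢ is the stratum total.
Stratum 1 (< 50 years): n = 517; a·d/n = 260·111/517 = 55.8221; b·c/n = 41·105/517 = 8.3269
Stratum 2 (≥ 50 years): n = 506; a·d/n = 97·175/506 = 33.5474; b·c/n = 69·165/506 = 22.5000
OR_MH = (55.8221 + 33.5474) / (8.3269 + 22.5000) = 89.3695 / 30.8269 = 2.89908

2.899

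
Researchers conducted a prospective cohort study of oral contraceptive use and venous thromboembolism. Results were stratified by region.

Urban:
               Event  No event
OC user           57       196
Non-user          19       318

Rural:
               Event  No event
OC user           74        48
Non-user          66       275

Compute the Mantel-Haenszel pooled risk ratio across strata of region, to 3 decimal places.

3.409

RR_MH = Σ(aᵢ·n₀ᵢ/nᵢ) / Σ(cᵢ·n₁ᵢ/nᵢ), with n₁ᵢ = aᵢ+bᵢ (exposed), n₀ᵢ = cᵢ+dᵢ (unexposed), nᵢ = n₁ᵢ+n₀ᵢ.
Stratum 1 (Urban): n₁ = 253, n₀ = 337, n = 590; a·n₀/n = 57·337/590 = 32.5576; c·n₁/n = 19·253/590 = 8.1475
Stratum 2 (Rural): n₁ = 122, n₀ = 341, n = 463; a·n₀/n = 74·341/463 = 54.5011; c·n₁/n = 66·122/463 = 17.3909
RR_MH = (32.5576 + 54.5011) / (8.1475 + 17.3909) = 87.0587 / 25.5384 = 3.40894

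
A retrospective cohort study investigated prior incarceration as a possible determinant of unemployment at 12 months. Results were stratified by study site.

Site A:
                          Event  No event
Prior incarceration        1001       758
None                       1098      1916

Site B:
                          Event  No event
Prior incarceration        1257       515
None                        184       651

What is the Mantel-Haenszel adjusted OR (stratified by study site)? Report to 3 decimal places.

3.396

OR_MH = Σ(aᵢdᵢ/nᵢ) / Σ(bᵢcᵢ/nᵢ), where nᵢ is the stratum total.
Stratum 1 (Site A): n = 4773; a·d/n = 1001·1916/4773 = 401.8261; b·c/n = 758·1098/4773 = 174.3734
Stratum 2 (Site B): n = 2607; a·d/n = 1257·651/2607 = 313.8884; b·c/n = 515·184/2607 = 36.3483
OR_MH = (401.8261 + 313.8884) / (174.3734 + 36.3483) = 715.7145 / 210.7216 = 3.39649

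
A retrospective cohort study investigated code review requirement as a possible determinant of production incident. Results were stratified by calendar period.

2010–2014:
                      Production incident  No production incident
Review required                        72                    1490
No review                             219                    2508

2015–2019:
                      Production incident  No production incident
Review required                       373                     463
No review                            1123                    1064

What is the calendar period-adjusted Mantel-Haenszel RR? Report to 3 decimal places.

RR_MH = Σ(aᵢ·n₀ᵢ/nᵢ) / Σ(cᵢ·n₁ᵢ/nᵢ), with n₁ᵢ = aᵢ+bᵢ (exposed), n₀ᵢ = cᵢ+dᵢ (unexposed), nᵢ = n₁ᵢ+n₀ᵢ.
Stratum 1 (2010–2014): n₁ = 1562, n₀ = 2727, n = 4289; a·n₀/n = 72·2727/4289 = 45.7785; c·n₁/n = 219·1562/4289 = 79.7571
Stratum 2 (2015–2019): n₁ = 836, n₀ = 2187, n = 3023; a·n₀/n = 373·2187/3023 = 269.8482; c·n₁/n = 1123·836/3023 = 310.5617
RR_MH = (45.7785 + 269.8482) / (79.7571 + 310.5617) = 315.6267 / 390.3187 = 0.80864

0.809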